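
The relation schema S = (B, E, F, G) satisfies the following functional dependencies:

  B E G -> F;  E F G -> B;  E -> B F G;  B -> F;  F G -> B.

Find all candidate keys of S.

{E}

Attribute E never appears on the right-hand side of any dependency, so E must belong to every candidate key.
{E}⁺ = {B, E, F, G}, which is all of the schema, so {E} is the only candidate key.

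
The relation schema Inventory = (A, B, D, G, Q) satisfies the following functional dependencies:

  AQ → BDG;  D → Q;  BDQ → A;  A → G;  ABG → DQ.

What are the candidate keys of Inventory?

{A, B}⁺: A→G adds G; ABG→DQ adds D, Q → {A, B, D, G, Q}.
{A, D}⁺: D→Q adds Q; A→G adds G; AQ→BDG adds B → {A, B, D, G, Q}.
{A, Q}⁺: AQ→BDG adds B, D, G → {A, B, D, G, Q}.
{B, D}⁺: D→Q adds Q; BDQ→A adds A; A→G adds G → {A, B, D, G, Q}.
Any other superkey contains one of these as a subset, so there are no further candidate keys.

{A, B}, {A, D}, {A, Q}, {B, D}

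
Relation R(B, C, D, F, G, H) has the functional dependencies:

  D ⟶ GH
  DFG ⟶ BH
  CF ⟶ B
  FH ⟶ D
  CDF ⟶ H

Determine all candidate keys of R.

CDF, CFH

Attributes C, F never appear on any right-hand side, so every candidate key must contain {C, F}.
{C, F}⁺ = {B, C, F}, which is not all of the schema, so we must add further attributes.
{C, D, F}⁺: D→GH adds G, H; DFG→BH adds B → {B, C, D, F, G, H}.
{C, F, H}⁺: CF→B adds B; FH→D adds D; D→GH adds G → {B, C, D, F, G, H}.
Any other superkey contains one of these as a subset, so there are no further candidate keys.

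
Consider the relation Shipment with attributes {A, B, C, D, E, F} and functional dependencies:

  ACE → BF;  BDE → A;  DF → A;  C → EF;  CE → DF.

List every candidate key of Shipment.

Attribute C never appears on the right-hand side of any dependency, so C must belong to every candidate key.
{C}⁺ = {A, B, C, D, E, F}, which is all of the schema, so {C} is the only candidate key.

{C}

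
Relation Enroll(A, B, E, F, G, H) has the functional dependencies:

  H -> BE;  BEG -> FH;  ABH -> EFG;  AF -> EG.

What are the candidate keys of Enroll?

Attribute A never appears on the right-hand side of any dependency, so A must belong to every candidate key.
{A}⁺ = {A}, which is not all of the schema, so we must add further attributes.
{A, H}⁺: H→BE adds B, E; ABH→EFG adds F, G → {A, B, E, F, G, H}. Minimal: {H}⁺ = {B, E, H}; {A}⁺ = {A} — none reach the full schema.
{A, B, F}⁺: AF→EG adds E, G; BEG→FH adds H → {A, B, E, F, G, H}. Minimal: {B, F}⁺ = {B, F}; {A, F}⁺ = {A, E, F, G}; {A, B}⁺ = {A, B} — none reach the full schema.
{A, B, E, G}⁺: BEG→FH adds F, H → {A, B, E, F, G, H}. Minimal: {B, E, G}⁺ = {B, E, F, G, H}; {A, E, G}⁺ = {A, E, G}; {A, B, G}⁺ = {A, B, G}; … — none reach the full schema.
Any other superkey contains one of these as a subset, so there are no further candidate keys.

{A, H}; {A, B, F}; {A, B, E, G}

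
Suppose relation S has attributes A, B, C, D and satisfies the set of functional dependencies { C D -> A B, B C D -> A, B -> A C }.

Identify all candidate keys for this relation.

{B, D}, {C, D}

Attribute D never appears on the right-hand side of any dependency, so D must belong to every candidate key.
{D}⁺ = {D}, which is not all of the schema, so we must add further attributes.
{B, D}⁺: B→AC adds A, C → {A, B, C, D}. Minimal: {D}⁺ = {D}; {B}⁺ = {A, B, C} — none reach the full schema.
{C, D}⁺: CD→AB adds A, B → {A, B, C, D}. Minimal: {D}⁺ = {D}; {C}⁺ = {C} — none reach the full schema.
Any other superkey contains one of these as a subset, so there are no further candidate keys.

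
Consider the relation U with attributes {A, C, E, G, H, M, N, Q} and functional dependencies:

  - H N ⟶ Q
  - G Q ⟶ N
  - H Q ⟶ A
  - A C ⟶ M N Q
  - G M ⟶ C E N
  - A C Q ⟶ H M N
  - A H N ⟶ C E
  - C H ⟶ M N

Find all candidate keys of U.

(A, C, G), (A, G, M), (C, G, H), (G, H, M), (G, H, N), (G, H, Q)

{A, C, G}⁺: AC→MNQ adds M, N, Q; GM→CEN adds E; ACQ→HMN adds H → {A, C, E, G, H, M, N, Q}. Minimal: {C, G}⁺ = {C, G}; {A, G}⁺ = {A, G}; {A, C}⁺ = {A, C, E, H, M, N, Q} — none reach the full schema.
{A, G, M}⁺: GM→CEN adds C, E, N; AC→MNQ adds Q; ACQ→HMN adds H → {A, C, E, G, H, M, N, Q}. Minimal: {G, M}⁺ = {C, E, G, M, N}; {A, M}⁺ = {A, M}; {A, G}⁺ = {A, G} — none reach the full schema.
{C, G, H}⁺: CH→MN adds M, N; HN→Q adds Q; HQ→A adds A; GM→CEN adds E → {A, C, E, G, H, M, N, Q}. Minimal: {G, H}⁺ = {G, H}; {C, H}⁺ = {A, C, E, H, M, N, Q}; {C, G}⁺ = {C, G} — none reach the full schema.
{G, H, M}⁺: GM→CEN adds C, E, N; HN→Q adds Q; HQ→A adds A → {A, C, E, G, H, M, N, Q}. Minimal: {H, M}⁺ = {H, M}; {G, M}⁺ = {C, E, G, M, N}; {G, H}⁺ = {G, H} — none reach the full schema.
{G, H, N}⁺: HN→Q adds Q; HQ→A adds A; AHN→CE adds C, E; CH→MN adds M → {A, C, E, G, H, M, N, Q}. Minimal: {H, N}⁺ = {A, C, E, H, M, N, Q}; {G, N}⁺ = {G, N}; {G, H}⁺ = {G, H} — none reach the full schema.
{G, H, Q}⁺: GQ→N adds N; HQ→A adds A; AHN→CE adds C, E; CH→MN adds M → {A, C, E, G, H, M, N, Q}. Minimal: {H, Q}⁺ = {A, H, Q}; {G, Q}⁺ = {G, N, Q}; {G, H}⁺ = {G, H} — none reach the full schema.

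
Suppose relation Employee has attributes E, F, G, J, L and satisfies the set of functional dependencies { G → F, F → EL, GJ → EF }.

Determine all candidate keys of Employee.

Attributes G, J never appear on any right-hand side, so every candidate key must contain {G, J}.
{G, J}⁺ = {E, F, G, J, L}, which is all of the schema, so {G, J} is the only candidate key.

{G, J}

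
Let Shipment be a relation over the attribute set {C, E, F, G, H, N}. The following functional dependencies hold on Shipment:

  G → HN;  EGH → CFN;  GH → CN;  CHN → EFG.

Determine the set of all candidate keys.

{G}; {C, H, N}

{G}⁺: G→HN adds H, N; GH→CN adds C; CHN→EFG adds E, F → {C, E, F, G, H, N}.
{C, H, N}⁺: CHN→EFG adds E, F, G → {C, E, F, G, H, N}.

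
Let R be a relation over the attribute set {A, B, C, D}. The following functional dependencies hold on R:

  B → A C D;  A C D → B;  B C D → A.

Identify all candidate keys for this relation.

{B}⁺: B→ACD adds A, C, D → {A, B, C, D}.
{A, C, D}⁺: ACD→B adds B → {A, B, C, D}.
Any other superkey contains one of these as a subset, so there are no further candidate keys.

{B}, {A, C, D}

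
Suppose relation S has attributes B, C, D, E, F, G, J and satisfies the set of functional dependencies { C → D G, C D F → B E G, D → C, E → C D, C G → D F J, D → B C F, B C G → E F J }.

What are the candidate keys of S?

{C}⁺: C→DG adds D, G; CG→DFJ adds F, J; D→BCF adds B; BCG→EFJ adds E → {B, C, D, E, F, G, J}.
{D}⁺: D→C adds C; D→BCF adds B, F; C→DG adds G; CDF→BEG adds E; CG→DFJ adds J → {B, C, D, E, F, G, J}.
{E}⁺: E→CD adds C, D; D→BCF adds B, F; C→DG adds G; CG→DFJ adds J → {B, C, D, E, F, G, J}.

(C), (D), (E)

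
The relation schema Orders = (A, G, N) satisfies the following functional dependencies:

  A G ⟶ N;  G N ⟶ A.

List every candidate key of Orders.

AG; GN

Attribute G never appears on the right-hand side of any dependency, so G must belong to every candidate key.
{G}⁺ = {G}, which is not all of the schema, so we must add further attributes.
{A, G}⁺: AG→N adds N → {A, G, N}.
{G, N}⁺: GN→A adds A → {A, G, N}.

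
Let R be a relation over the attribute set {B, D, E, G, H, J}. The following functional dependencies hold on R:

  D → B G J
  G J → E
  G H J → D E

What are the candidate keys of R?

{D, H}, {G, H, J}

Attribute H never appears on the right-hand side of any dependency, so H must belong to every candidate key.
{H}⁺ = {H}, which is not all of the schema, so we must add further attributes.
{D, H}⁺: D→BGJ adds B, G, J; GJ→E adds E → {B, D, E, G, H, J}. Minimal: {H}⁺ = {H}; {D}⁺ = {B, D, E, G, J} — none reach the full schema.
{G, H, J}⁺: GJ→E adds E; GHJ→DE adds D; D→BGJ adds B → {B, D, E, G, H, J}. Minimal: {H, J}⁺ = {H, J}; {G, J}⁺ = {E, G, J}; {G, H}⁺ = {G, H} — none reach the full schema.
Any other superkey contains one of these as a subset, so there are no further candidate keys.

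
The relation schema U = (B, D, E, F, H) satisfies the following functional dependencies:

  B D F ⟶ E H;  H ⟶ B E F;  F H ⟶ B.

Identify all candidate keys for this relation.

DH, BDF

Attribute D never appears on the right-hand side of any dependency, so D must belong to every candidate key.
{D}⁺ = {D}, which is not all of the schema, so we must add further attributes.
{D, H}⁺: H→BEF adds B, E, F → {B, D, E, F, H}.
{B, D, F}⁺: BDF→EH adds E, H → {B, D, E, F, H}.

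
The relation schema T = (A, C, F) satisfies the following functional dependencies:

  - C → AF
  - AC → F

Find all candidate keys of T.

Attribute C never appears on the right-hand side of any dependency, so C must belong to every candidate key.
{C}⁺ = {A, C, F}, which is all of the schema, so {C} is the only candidate key.

{C}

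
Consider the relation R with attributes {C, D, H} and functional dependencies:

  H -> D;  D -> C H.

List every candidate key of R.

{D}⁺: D→CH adds C, H → {C, D, H}.
{H}⁺: H→D adds D; D→CH adds C → {C, D, H}.
Any other superkey contains one of these as a subset, so there are no further candidate keys.

{D}, {H}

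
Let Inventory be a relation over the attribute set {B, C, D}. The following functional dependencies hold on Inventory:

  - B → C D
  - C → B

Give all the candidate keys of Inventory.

{B}⁺: B→CD adds C, D → {B, C, D}.
{C}⁺: C→B adds B; B→CD adds D → {B, C, D}.

B, C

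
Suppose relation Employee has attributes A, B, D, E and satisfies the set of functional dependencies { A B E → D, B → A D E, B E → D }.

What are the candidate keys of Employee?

{B}⁺: B→ADE adds A, D, E → {A, B, D, E}.
No other minimal superkey exists.

{B}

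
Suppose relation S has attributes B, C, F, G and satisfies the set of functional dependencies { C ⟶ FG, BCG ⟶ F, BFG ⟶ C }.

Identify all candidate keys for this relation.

(B, C), (B, F, G)

Attribute B never appears on the right-hand side of any dependency, so B must belong to every candidate key.
{B}⁺ = {B}, which is not all of the schema, so we must add further attributes.
{B, C}⁺: C→FG adds F, G → {B, C, F, G}.
{B, F, G}⁺: BFG→C adds C → {B, C, F, G}.
Any other superkey contains one of these as a subset, so there are no further candidate keys.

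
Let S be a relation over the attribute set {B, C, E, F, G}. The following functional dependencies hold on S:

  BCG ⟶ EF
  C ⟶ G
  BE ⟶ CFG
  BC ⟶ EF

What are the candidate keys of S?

{B, C}⁺: C→G adds G; BC→EF adds E, F → {B, C, E, F, G}. Minimal: {C}⁺ = {C, G}; {B}⁺ = {B} — none reach the full schema.
{B, E}⁺: BE→CFG adds C, F, G → {B, C, E, F, G}. Minimal: {E}⁺ = {E}; {B}⁺ = {B} — none reach the full schema.
Any other superkey contains one of these as a subset, so there are no further candidate keys.

{B, C}; {B, E}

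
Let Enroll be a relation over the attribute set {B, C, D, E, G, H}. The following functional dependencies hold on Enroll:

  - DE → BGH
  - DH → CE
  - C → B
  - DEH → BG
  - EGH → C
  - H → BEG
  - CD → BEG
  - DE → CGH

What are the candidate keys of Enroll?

{C, D}, {D, E}, {D, H}

{C, D}⁺: C→B adds B; CD→BEG adds E, G; DE→CGH adds H → {B, C, D, E, G, H}. Minimal: {D}⁺ = {D}; {C}⁺ = {B, C} — none reach the full schema.
{D, E}⁺: DE→BGH adds B, G, H; DH→CE adds C → {B, C, D, E, G, H}. Minimal: {E}⁺ = {E}; {D}⁺ = {D} — none reach the full schema.
{D, H}⁺: DH→CE adds C, E; C→B adds B; DEH→BG adds G → {B, C, D, E, G, H}. Minimal: {H}⁺ = {B, C, E, G, H}; {D}⁺ = {D} — none reach the full schema.
Any other superkey contains one of these as a subset, so there are no further candidate keys.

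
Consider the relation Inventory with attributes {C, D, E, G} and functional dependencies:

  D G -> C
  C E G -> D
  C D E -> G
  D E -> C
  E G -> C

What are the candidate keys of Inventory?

Attribute E never appears on the right-hand side of any dependency, so E must belong to every candidate key.
{E}⁺ = {E}, which is not all of the schema, so we must add further attributes.
{D, E}⁺: DE→C adds C; CDE→G adds G → {C, D, E, G}.
{E, G}⁺: EG→C adds C; CEG→D adds D → {C, D, E, G}.

{D, E}, {E, G}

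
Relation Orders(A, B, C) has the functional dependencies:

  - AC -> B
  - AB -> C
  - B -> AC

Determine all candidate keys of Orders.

{B}⁺: B→AC adds A, C → {A, B, C}.
{A, C}⁺: AC→B adds B → {A, B, C}. Minimal: {C}⁺ = {C}; {A}⁺ = {A} — none reach the full schema.
Any other superkey contains one of these as a subset, so there are no further candidate keys.

{B}; {A, C}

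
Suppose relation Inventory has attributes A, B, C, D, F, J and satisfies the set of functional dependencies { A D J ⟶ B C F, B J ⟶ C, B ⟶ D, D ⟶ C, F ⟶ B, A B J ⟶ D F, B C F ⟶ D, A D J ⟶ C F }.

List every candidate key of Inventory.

Attributes A, J never appear on any right-hand side, so every candidate key must contain {A, J}.
{A, J}⁺ = {A, J}, which is not all of the schema, so we must add further attributes.
{A, B, J}⁺: BJ→C adds C; B→D adds D; ABJ→DF adds F → {A, B, C, D, F, J}. Minimal: {B, J}⁺ = {B, C, D, J}; {A, J}⁺ = {A, J}; {A, B}⁺ = {A, B, C, D} — none reach the full schema.
{A, D, J}⁺: ADJ→BCF adds B, C, F → {A, B, C, D, F, J}. Minimal: {D, J}⁺ = {C, D, J}; {A, J}⁺ = {A, J}; {A, D}⁺ = {A, C, D} — none reach the full schema.
{A, F, J}⁺: F→B adds B; ABJ→DF adds D; ADJ→CF adds C → {A, B, C, D, F, J}. Minimal: {F, J}⁺ = {B, C, D, F, J}; {A, J}⁺ = {A, J}; {A, F}⁺ = {A, B, C, D, F} — none reach the full schema.

(A, B, J), (A, D, J), (A, F, J)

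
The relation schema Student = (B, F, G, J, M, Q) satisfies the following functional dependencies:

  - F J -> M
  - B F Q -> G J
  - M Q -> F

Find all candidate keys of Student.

(B, F, Q), (B, M, Q)

Attributes B, Q never appear on any right-hand side, so every candidate key must contain {B, Q}.
{B, Q}⁺ = {B, Q}, which is not all of the schema, so we must add further attributes.
{B, F, Q}⁺: BFQ→GJ adds G, J; FJ→M adds M → {B, F, G, J, M, Q}.
{B, M, Q}⁺: MQ→F adds F; BFQ→GJ adds G, J → {B, F, G, J, M, Q}.
Any other superkey contains one of these as a subset, so there are no further candidate keys.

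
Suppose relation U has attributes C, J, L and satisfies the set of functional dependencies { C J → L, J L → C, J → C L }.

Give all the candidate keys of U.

J

{J}⁺: J→CL adds C, L → {C, J, L}.
No other minimal superkey exists.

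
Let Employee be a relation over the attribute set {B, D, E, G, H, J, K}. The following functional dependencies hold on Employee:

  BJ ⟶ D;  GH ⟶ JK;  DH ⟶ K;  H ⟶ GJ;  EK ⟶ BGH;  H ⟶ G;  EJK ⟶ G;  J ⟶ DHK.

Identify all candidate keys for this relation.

Attribute E never appears on the right-hand side of any dependency, so E must belong to every candidate key.
{E}⁺ = {E}, which is not all of the schema, so we must add further attributes.
{E, H}⁺: H→GJ adds G, J; J→DHK adds D, K; EK→BGH adds B → {B, D, E, G, H, J, K}. Minimal: {H}⁺ = {D, G, H, J, K}; {E}⁺ = {E} — none reach the full schema.
{E, J}⁺: J→DHK adds D, H, K; H→GJ adds G; EK→BGH adds B → {B, D, E, G, H, J, K}. Minimal: {J}⁺ = {D, G, H, J, K}; {E}⁺ = {E} — none reach the full schema.
{E, K}⁺: EK→BGH adds B, G, H; GH→JK adds J; J→DHK adds D → {B, D, E, G, H, J, K}. Minimal: {K}⁺ = {K}; {E}⁺ = {E} — none reach the full schema.

{E, H}, {E, J}, {E, K}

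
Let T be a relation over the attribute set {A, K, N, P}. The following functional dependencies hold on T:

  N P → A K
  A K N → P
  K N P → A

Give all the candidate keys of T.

{N, P}; {A, K, N}

Attribute N never appears on the right-hand side of any dependency, so N must belong to every candidate key.
{N}⁺ = {N}, which is not all of the schema, so we must add further attributes.
{N, P}⁺: NP→AK adds A, K → {A, K, N, P}. Minimal: {P}⁺ = {P}; {N}⁺ = {N} — none reach the full schema.
{A, K, N}⁺: AKN→P adds P → {A, K, N, P}. Minimal: {K, N}⁺ = {K, N}; {A, N}⁺ = {A, N}; {A, K}⁺ = {A, K} — none reach the full schema.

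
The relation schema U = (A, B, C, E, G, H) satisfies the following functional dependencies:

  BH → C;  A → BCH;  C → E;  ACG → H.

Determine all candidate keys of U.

(A, G)

Attributes A, G never appear on any right-hand side, so every candidate key must contain {A, G}.
{A, G}⁺ = {A, B, C, E, G, H}, which is all of the schema, so {A, G} is the only candidate key.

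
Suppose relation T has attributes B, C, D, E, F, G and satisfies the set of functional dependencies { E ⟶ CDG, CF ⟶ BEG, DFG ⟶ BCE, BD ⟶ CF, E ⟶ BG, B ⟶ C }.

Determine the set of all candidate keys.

{E}, {B, D}, {B, F}, {C, F}, {D, F, G}

{E}⁺: E→CDG adds C, D, G; E→BG adds B; BD→CF adds F → {B, C, D, E, F, G}.
{B, D}⁺: BD→CF adds C, F; CF→BEG adds E, G → {B, C, D, E, F, G}.
{B, F}⁺: B→C adds C; CF→BEG adds E, G; E→CDG adds D → {B, C, D, E, F, G}.
{C, F}⁺: CF→BEG adds B, E, G; E→CDG adds D → {B, C, D, E, F, G}.
{D, F, G}⁺: DFG→BCE adds B, C, E → {B, C, D, E, F, G}.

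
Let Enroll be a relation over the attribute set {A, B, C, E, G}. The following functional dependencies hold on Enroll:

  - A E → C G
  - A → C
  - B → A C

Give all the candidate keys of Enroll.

Attributes B, E never appear on any right-hand side, so every candidate key must contain {B, E}.
{B, E}⁺ = {A, B, C, E, G}, which is all of the schema, so {B, E} is the only candidate key.

(B, E)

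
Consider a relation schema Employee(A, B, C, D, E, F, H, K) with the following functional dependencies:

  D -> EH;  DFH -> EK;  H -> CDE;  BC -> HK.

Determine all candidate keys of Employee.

Attributes A, B, F never appear on any right-hand side, so every candidate key must contain {A, B, F}.
{A, B, F}⁺ = {A, B, F}, which is not all of the schema, so we must add further attributes.
{A, B, C, F}⁺: BC→HK adds H, K; H→CDE adds D, E → {A, B, C, D, E, F, H, K}. Minimal: {B, C, F}⁺ = {B, C, D, E, F, H, K}; {A, C, F}⁺ = {A, C, F}; {A, B, F}⁺ = {A, B, F}; … — none reach the full schema.
{A, B, D, F}⁺: D→EH adds E, H; DFH→EK adds K; H→CDE adds C → {A, B, C, D, E, F, H, K}. Minimal: {B, D, F}⁺ = {B, C, D, E, F, H, K}; {A, D, F}⁺ = {A, C, D, E, F, H, K}; {A, B, F}⁺ = {A, B, F}; … — none reach the full schema.
{A, B, F, H}⁺: H→CDE adds C, D, E; BC→HK adds K → {A, B, C, D, E, F, H, K}. Minimal: {B, F, H}⁺ = {B, C, D, E, F, H, K}; {A, F, H}⁺ = {A, C, D, E, F, H, K}; {A, B, H}⁺ = {A, B, C, D, E, H, K}; … — none reach the full schema.
Any other superkey contains one of these as a subset, so there are no further candidate keys.

(A, B, C, F), (A, B, D, F), (A, B, F, H)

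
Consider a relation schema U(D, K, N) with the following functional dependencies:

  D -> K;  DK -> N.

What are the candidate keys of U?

(D)

{D}⁺: D→K adds K; DK→N adds N → {D, K, N}.
No other minimal superkey exists.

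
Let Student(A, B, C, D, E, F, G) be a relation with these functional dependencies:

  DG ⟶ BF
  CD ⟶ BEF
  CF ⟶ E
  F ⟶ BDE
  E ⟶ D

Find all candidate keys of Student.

Attributes A, C, G never appear on any right-hand side, so every candidate key must contain {A, C, G}.
{A, C, G}⁺ = {A, C, G}, which is not all of the schema, so we must add further attributes.
{A, C, D, G}⁺: DG→BF adds B, F; CD→BEF adds E → {A, B, C, D, E, F, G}.
{A, C, E, G}⁺: E→D adds D; DG→BF adds B, F → {A, B, C, D, E, F, G}.
{A, C, F, G}⁺: CF→E adds E; F→BDE adds B, D → {A, B, C, D, E, F, G}.

(A, C, D, G), (A, C, E, G), (A, C, F, G)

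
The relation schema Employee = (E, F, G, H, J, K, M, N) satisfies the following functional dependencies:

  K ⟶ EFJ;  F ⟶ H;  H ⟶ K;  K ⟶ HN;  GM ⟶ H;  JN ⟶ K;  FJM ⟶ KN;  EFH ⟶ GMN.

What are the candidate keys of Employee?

(F), (H), (K), (G, M), (J, N)

{F}⁺: F→H adds H; H→K adds K; K→HN adds N; K→EFJ adds E, J; EFH→GMN adds G, M → {E, F, G, H, J, K, M, N}.
{H}⁺: H→K adds K; K→HN adds N; K→EFJ adds E, F, J; EFH→GMN adds G, M → {E, F, G, H, J, K, M, N}.
{K}⁺: K→EFJ adds E, F, J; F→H adds H; K→HN adds N; EFH→GMN adds G, M → {E, F, G, H, J, K, M, N}.
{G, M}⁺: GM→H adds H; H→K adds K; K→HN adds N; K→EFJ adds E, F, J → {E, F, G, H, J, K, M, N}. Minimal: {M}⁺ = {M}; {G}⁺ = {G} — none reach the full schema.
{J, N}⁺: JN→K adds K; K→EFJ adds E, F; F→H adds H; EFH→GMN adds G, M → {E, F, G, H, J, K, M, N}. Minimal: {N}⁺ = {N}; {J}⁺ = {J} — none reach the full schema.
Any other superkey contains one of these as a subset, so there are no further candidate keys.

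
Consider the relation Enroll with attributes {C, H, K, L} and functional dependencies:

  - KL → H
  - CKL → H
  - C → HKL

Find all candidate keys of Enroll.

{C}

{C}⁺: C→HKL adds H, K, L → {C, H, K, L}.
No other minimal superkey exists.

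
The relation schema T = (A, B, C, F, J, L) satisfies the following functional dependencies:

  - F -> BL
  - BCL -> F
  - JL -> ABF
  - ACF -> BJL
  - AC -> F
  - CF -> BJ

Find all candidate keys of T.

{A, C}, {C, F}, {B, C, L}, {C, J, L}

{A, C}⁺: AC→F adds F; CF→BJ adds B, J; F→BL adds L → {A, B, C, F, J, L}. Minimal: {C}⁺ = {C}; {A}⁺ = {A} — none reach the full schema.
{C, F}⁺: F→BL adds B, L; CF→BJ adds J; JL→ABF adds A → {A, B, C, F, J, L}. Minimal: {F}⁺ = {B, F, L}; {C}⁺ = {C} — none reach the full schema.
{B, C, L}⁺: BCL→F adds F; CF→BJ adds J; JL→ABF adds A → {A, B, C, F, J, L}. Minimal: {C, L}⁺ = {C, L}; {B, L}⁺ = {B, L}; {B, C}⁺ = {B, C} — none reach the full schema.
{C, J, L}⁺: JL→ABF adds A, B, F → {A, B, C, F, J, L}. Minimal: {J, L}⁺ = {A, B, F, J, L}; {C, L}⁺ = {C, L}; {C, J}⁺ = {C, J} — none reach the full schema.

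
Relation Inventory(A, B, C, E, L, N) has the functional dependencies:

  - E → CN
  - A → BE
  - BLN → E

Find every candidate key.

Attributes A, L never appear on any right-hand side, so every candidate key must contain {A, L}.
{A, L}⁺ = {A, B, C, E, L, N}, which is all of the schema, so {A, L} is the only candidate key.

{A, L}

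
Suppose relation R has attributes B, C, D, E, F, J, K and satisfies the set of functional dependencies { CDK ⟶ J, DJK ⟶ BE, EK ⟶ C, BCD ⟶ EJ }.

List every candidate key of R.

Attributes D, F, K never appear on any right-hand side, so every candidate key must contain {D, F, K}.
{D, F, K}⁺ = {D, F, K}, which is not all of the schema, so we must add further attributes.
{C, D, F, K}⁺: CDK→J adds J; DJK→BE adds B, E → {B, C, D, E, F, J, K}.
{D, E, F, K}⁺: EK→C adds C; CDK→J adds J; DJK→BE adds B → {B, C, D, E, F, J, K}.
{D, F, J, K}⁺: DJK→BE adds B, E; EK→C adds C → {B, C, D, E, F, J, K}.
Any other superkey contains one of these as a subset, so there are no further candidate keys.

CDFK; DEFK; DFJK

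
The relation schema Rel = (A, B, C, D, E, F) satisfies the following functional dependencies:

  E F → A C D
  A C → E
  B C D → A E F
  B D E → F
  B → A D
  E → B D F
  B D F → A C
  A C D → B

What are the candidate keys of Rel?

{E}⁺: E→BDF adds B, D, F; BDF→AC adds A, C → {A, B, C, D, E, F}.
{A, C}⁺: AC→E adds E; E→BDF adds B, D, F → {A, B, C, D, E, F}. Minimal: {C}⁺ = {C}; {A}⁺ = {A} — none reach the full schema.
{B, C}⁺: B→AD adds A, D; AC→E adds E; BCD→AEF adds F → {A, B, C, D, E, F}. Minimal: {C}⁺ = {C}; {B}⁺ = {A, B, D} — none reach the full schema.
{B, F}⁺: B→AD adds A, D; BDF→AC adds C; AC→E adds E → {A, B, C, D, E, F}. Minimal: {F}⁺ = {F}; {B}⁺ = {A, B, D} — none reach the full schema.
Any other superkey contains one of these as a subset, so there are no further candidate keys.

{E}, {A, C}, {B, C}, {B, F}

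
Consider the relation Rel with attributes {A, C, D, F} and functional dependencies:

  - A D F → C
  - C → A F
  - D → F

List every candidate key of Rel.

{A, D}, {C, D}

Attribute D never appears on the right-hand side of any dependency, so D must belong to every candidate key.
{D}⁺ = {D, F}, which is not all of the schema, so we must add further attributes.
{A, D}⁺: D→F adds F; ADF→C adds C → {A, C, D, F}.
{C, D}⁺: C→AF adds A, F → {A, C, D, F}.
Any other superkey contains one of these as a subset, so there are no further candidate keys.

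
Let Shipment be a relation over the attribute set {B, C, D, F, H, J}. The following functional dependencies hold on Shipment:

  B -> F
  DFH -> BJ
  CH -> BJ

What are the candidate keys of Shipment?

Attributes C, D, H never appear on any right-hand side, so every candidate key must contain {C, D, H}.
{C, D, H}⁺ = {B, C, D, F, H, J}, which is all of the schema, so {C, D, H} is the only candidate key.

{C, D, H}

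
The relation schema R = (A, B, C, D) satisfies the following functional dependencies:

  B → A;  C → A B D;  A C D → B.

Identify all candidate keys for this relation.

Attribute C never appears on the right-hand side of any dependency, so C must belong to every candidate key.
{C}⁺ = {A, B, C, D}, which is all of the schema, so {C} is the only candidate key.

{C}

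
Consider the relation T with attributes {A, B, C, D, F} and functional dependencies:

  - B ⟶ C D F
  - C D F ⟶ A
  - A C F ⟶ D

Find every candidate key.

Attribute B never appears on the right-hand side of any dependency, so B must belong to every candidate key.
{B}⁺ = {A, B, C, D, F}, which is all of the schema, so {B} is the only candidate key.

{B}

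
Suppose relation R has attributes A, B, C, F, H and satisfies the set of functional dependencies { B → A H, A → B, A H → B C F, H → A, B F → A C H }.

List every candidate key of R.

{A}⁺: A→B adds B; B→AH adds H; AH→BCF adds C, F → {A, B, C, F, H}.
{B}⁺: B→AH adds A, H; AH→BCF adds C, F → {A, B, C, F, H}.
{H}⁺: H→A adds A; A→B adds B; AH→BCF adds C, F → {A, B, C, F, H}.
Any other superkey contains one of these as a subset, so there are no further candidate keys.

{A}; {B}; {H}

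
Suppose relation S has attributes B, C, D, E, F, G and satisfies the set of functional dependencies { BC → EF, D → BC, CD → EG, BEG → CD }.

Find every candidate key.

{D}⁺: D→BC adds B, C; CD→EG adds E, G; BC→EF adds F → {B, C, D, E, F, G}.
{B, C, G}⁺: BC→EF adds E, F; BEG→CD adds D → {B, C, D, E, F, G}. Minimal: {C, G}⁺ = {C, G}; {B, G}⁺ = {B, G}; {B, C}⁺ = {B, C, E, F} — none reach the full schema.
{B, E, G}⁺: BEG→CD adds C, D; BC→EF adds F → {B, C, D, E, F, G}. Minimal: {E, G}⁺ = {E, G}; {B, G}⁺ = {B, G}; {B, E}⁺ = {B, E} — none reach the full schema.
Any other superkey contains one of these as a subset, so there are no further candidate keys.

{D}, {B, C, G}, {B, E, G}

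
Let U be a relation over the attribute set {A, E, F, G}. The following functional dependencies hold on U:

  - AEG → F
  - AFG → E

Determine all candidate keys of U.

AEG, AFG

Attributes A, G never appear on any right-hand side, so every candidate key must contain {A, G}.
{A, G}⁺ = {A, G}, which is not all of the schema, so we must add further attributes.
{A, E, G}⁺: AEG→F adds F → {A, E, F, G}.
{A, F, G}⁺: AFG→E adds E → {A, E, F, G}.
Any other superkey contains one of these as a subset, so there are no further candidate keys.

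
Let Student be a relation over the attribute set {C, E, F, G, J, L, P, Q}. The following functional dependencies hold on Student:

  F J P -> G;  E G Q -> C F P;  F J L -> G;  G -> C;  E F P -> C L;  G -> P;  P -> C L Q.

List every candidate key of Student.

{E, G, J}; {E, F, J, L}; {E, F, J, P}

{E, G, J}⁺: G→C adds C; G→P adds P; P→CLQ adds L, Q; EGQ→CFP adds F → {C, E, F, G, J, L, P, Q}. Minimal: {G, J}⁺ = {C, G, J, L, P, Q}; {E, J}⁺ = {E, J}; {E, G}⁺ = {C, E, F, G, L, P, Q} — none reach the full schema.
{E, F, J, L}⁺: FJL→G adds G; G→C adds C; G→P adds P; P→CLQ adds Q → {C, E, F, G, J, L, P, Q}. Minimal: {F, J, L}⁺ = {C, F, G, J, L, P, Q}; {E, J, L}⁺ = {E, J, L}; {E, F, L}⁺ = {E, F, L}; … — none reach the full schema.
{E, F, J, P}⁺: FJP→G adds G; G→C adds C; EFP→CL adds L; P→CLQ adds Q → {C, E, F, G, J, L, P, Q}. Minimal: {F, J, P}⁺ = {C, F, G, J, L, P, Q}; {E, J, P}⁺ = {C, E, J, L, P, Q}; {E, F, P}⁺ = {C, E, F, L, P, Q}; … — none reach the full schema.
Any other superkey contains one of these as a subset, so there are no further candidate keys.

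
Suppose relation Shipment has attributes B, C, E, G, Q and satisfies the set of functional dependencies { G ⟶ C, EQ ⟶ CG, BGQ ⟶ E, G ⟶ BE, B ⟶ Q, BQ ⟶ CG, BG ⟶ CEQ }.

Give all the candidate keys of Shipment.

{B}; {G}; {E, Q}

{B}⁺: B→Q adds Q; BQ→CG adds C, G; BG→CEQ adds E → {B, C, E, G, Q}.
{G}⁺: G→C adds C; G→BE adds B, E; B→Q adds Q → {B, C, E, G, Q}.
{E, Q}⁺: EQ→CG adds C, G; G→BE adds B → {B, C, E, G, Q}. Minimal: {Q}⁺ = {Q}; {E}⁺ = {E} — none reach the full schema.
Any other superkey contains one of these as a subset, so there are no further candidate keys.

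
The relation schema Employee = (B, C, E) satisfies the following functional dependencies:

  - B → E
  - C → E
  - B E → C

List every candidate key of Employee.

Attribute B never appears on the right-hand side of any dependency, so B must belong to every candidate key.
{B}⁺ = {B, C, E}, which is all of the schema, so {B} is the only candidate key.

{B}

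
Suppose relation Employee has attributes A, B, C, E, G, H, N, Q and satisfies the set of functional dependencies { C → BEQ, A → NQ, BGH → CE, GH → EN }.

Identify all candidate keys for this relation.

ABGH; ACGH

Attributes A, G, H never appear on any right-hand side, so every candidate key must contain {A, G, H}.
{A, G, H}⁺ = {A, E, G, H, N, Q}, which is not all of the schema, so we must add further attributes.
{A, B, G, H}⁺: A→NQ adds N, Q; BGH→CE adds C, E → {A, B, C, E, G, H, N, Q}. Minimal: {B, G, H}⁺ = {B, C, E, G, H, N, Q}; {A, G, H}⁺ = {A, E, G, H, N, Q}; {A, B, H}⁺ = {A, B, H, N, Q}; … — none reach the full schema.
{A, C, G, H}⁺: C→BEQ adds B, E, Q; A→NQ adds N → {A, B, C, E, G, H, N, Q}. Minimal: {C, G, H}⁺ = {B, C, E, G, H, N, Q}; {A, G, H}⁺ = {A, E, G, H, N, Q}; {A, C, H}⁺ = {A, B, C, E, H, N, Q}; … — none reach the full schema.
Any other superkey contains one of these as a subset, so there are no further candidate keys.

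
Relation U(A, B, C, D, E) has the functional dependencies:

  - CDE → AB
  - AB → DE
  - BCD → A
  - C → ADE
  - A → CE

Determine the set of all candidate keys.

{A}⁺: A→CE adds C, E; C→ADE adds D; CDE→AB adds B → {A, B, C, D, E}.
{C}⁺: C→ADE adds A, D, E; CDE→AB adds B → {A, B, C, D, E}.

{A}, {C}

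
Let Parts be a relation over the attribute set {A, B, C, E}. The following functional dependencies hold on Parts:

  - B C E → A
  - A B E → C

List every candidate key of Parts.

Attributes B, E never appear on any right-hand side, so every candidate key must contain {B, E}.
{B, E}⁺ = {B, E}, which is not all of the schema, so we must add further attributes.
{A, B, E}⁺: ABE→C adds C → {A, B, C, E}. Minimal: {B, E}⁺ = {B, E}; {A, E}⁺ = {A, E}; {A, B}⁺ = {A, B} — none reach the full schema.
{B, C, E}⁺: BCE→A adds A → {A, B, C, E}. Minimal: {C, E}⁺ = {C, E}; {B, E}⁺ = {B, E}; {B, C}⁺ = {B, C} — none reach the full schema.

{A, B, E}; {B, C, E}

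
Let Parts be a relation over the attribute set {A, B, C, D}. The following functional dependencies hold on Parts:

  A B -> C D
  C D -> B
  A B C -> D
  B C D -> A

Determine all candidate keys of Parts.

{A, B}; {C, D}

{A, B}⁺: AB→CD adds C, D → {A, B, C, D}. Minimal: {B}⁺ = {B}; {A}⁺ = {A} — none reach the full schema.
{C, D}⁺: CD→B adds B; BCD→A adds A → {A, B, C, D}. Minimal: {D}⁺ = {D}; {C}⁺ = {C} — none reach the full schema.
Any other superkey contains one of these as a subset, so there are no further candidate keys.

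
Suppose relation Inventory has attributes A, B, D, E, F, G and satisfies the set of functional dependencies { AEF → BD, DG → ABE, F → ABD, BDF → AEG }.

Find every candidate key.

Attribute F never appears on the right-hand side of any dependency, so F must belong to every candidate key.
{F}⁺ = {A, B, D, E, F, G}, which is all of the schema, so {F} is the only candidate key.

F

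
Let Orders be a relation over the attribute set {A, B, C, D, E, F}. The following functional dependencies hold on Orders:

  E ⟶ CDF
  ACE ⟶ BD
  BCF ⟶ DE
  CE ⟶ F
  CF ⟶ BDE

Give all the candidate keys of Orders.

Attribute A never appears on the right-hand side of any dependency, so A must belong to every candidate key.
{A}⁺ = {A}, which is not all of the schema, so we must add further attributes.
{A, E}⁺: E→CDF adds C, D, F; ACE→BD adds B → {A, B, C, D, E, F}. Minimal: {E}⁺ = {B, C, D, E, F}; {A}⁺ = {A} — none reach the full schema.
{A, C, F}⁺: CF→BDE adds B, D, E → {A, B, C, D, E, F}. Minimal: {C, F}⁺ = {B, C, D, E, F}; {A, F}⁺ = {A, F}; {A, C}⁺ = {A, C} — none reach the full schema.

{A, E}; {A, C, F}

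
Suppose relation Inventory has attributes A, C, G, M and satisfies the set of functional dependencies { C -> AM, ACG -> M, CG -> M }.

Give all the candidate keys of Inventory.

Attributes C, G never appear on any right-hand side, so every candidate key must contain {C, G}.
{C, G}⁺ = {A, C, G, M}, which is all of the schema, so {C, G} is the only candidate key.

(C, G)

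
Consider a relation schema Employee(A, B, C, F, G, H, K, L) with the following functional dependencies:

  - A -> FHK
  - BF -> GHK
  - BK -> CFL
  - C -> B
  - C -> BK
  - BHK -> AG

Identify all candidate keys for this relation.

(C), (A, B), (B, F), (B, K)

{C}⁺: C→B adds B; C→BK adds K; BK→CFL adds F, L; BF→GHK adds G, H; BHK→AG adds A → {A, B, C, F, G, H, K, L}.
{A, B}⁺: A→FHK adds F, H, K; BF→GHK adds G; BK→CFL adds C, L → {A, B, C, F, G, H, K, L}. Minimal: {B}⁺ = {B}; {A}⁺ = {A, F, H, K} — none reach the full schema.
{B, F}⁺: BF→GHK adds G, H, K; BK→CFL adds C, L; BHK→AG adds A → {A, B, C, F, G, H, K, L}. Minimal: {F}⁺ = {F}; {B}⁺ = {B} — none reach the full schema.
{B, K}⁺: BK→CFL adds C, F, L; BF→GHK adds G, H; BHK→AG adds A → {A, B, C, F, G, H, K, L}. Minimal: {K}⁺ = {K}; {B}⁺ = {B} — none reach the full schema.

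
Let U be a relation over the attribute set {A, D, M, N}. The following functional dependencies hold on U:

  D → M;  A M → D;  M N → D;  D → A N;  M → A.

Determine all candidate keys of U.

{D}, {M}

{D}⁺: D→M adds M; D→AN adds A, N → {A, D, M, N}.
{M}⁺: M→A adds A; AM→D adds D; D→AN adds N → {A, D, M, N}.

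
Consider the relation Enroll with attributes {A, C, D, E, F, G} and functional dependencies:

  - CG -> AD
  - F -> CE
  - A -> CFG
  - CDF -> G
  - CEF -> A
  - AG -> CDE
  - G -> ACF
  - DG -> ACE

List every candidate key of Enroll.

{A}⁺: A→CFG adds C, F, G; AG→CDE adds D, E → {A, C, D, E, F, G}.
{F}⁺: F→CE adds C, E; CEF→A adds A; A→CFG adds G; AG→CDE adds D → {A, C, D, E, F, G}.
{G}⁺: G→ACF adds A, C, F; CG→AD adds D; F→CE adds E → {A, C, D, E, F, G}.
Any other superkey contains one of these as a subset, so there are no further candidate keys.

{A}; {F}; {G}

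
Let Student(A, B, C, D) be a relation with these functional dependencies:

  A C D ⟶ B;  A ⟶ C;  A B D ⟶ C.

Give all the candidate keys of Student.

Attributes A, D never appear on any right-hand side, so every candidate key must contain {A, D}.
{A, D}⁺ = {A, B, C, D}, which is all of the schema, so {A, D} is the only candidate key.

{A, D}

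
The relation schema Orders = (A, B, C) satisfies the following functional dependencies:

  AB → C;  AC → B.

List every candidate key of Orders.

AB, AC

Attribute A never appears on the right-hand side of any dependency, so A must belong to every candidate key.
{A}⁺ = {A}, which is not all of the schema, so we must add further attributes.
{A, B}⁺: AB→C adds C → {A, B, C}. Minimal: {B}⁺ = {B}; {A}⁺ = {A} — none reach the full schema.
{A, C}⁺: AC→B adds B → {A, B, C}. Minimal: {C}⁺ = {C}; {A}⁺ = {A} — none reach the full schema.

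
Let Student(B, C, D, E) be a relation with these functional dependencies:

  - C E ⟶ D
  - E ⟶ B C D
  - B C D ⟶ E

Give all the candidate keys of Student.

{E}⁺: E→BCD adds B, C, D → {B, C, D, E}.
{B, C, D}⁺: BCD→E adds E → {B, C, D, E}. Minimal: {C, D}⁺ = {C, D}; {B, D}⁺ = {B, D}; {B, C}⁺ = {B, C} — none reach the full schema.

{E}, {B, C, D}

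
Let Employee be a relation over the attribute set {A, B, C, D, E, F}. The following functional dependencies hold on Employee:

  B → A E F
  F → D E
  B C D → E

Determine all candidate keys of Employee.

{B, C}⁺: B→AEF adds A, E, F; F→DE adds D → {A, B, C, D, E, F}. Minimal: {C}⁺ = {C}; {B}⁺ = {A, B, D, E, F} — none reach the full schema.

{B, C}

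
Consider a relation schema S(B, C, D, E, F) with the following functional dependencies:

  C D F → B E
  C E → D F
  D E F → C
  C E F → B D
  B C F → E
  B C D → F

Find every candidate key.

{C, E}⁺: CE→DF adds D, F; CEF→BD adds B → {B, C, D, E, F}.
{B, C, D}⁺: BCD→F adds F; CDF→BE adds E → {B, C, D, E, F}.
{B, C, F}⁺: BCF→E adds E; CE→DF adds D → {B, C, D, E, F}.
{C, D, F}⁺: CDF→BE adds B, E → {B, C, D, E, F}.
{D, E, F}⁺: DEF→C adds C; CEF→BD adds B → {B, C, D, E, F}.

{C, E}, {B, C, D}, {B, C, F}, {C, D, F}, {D, E, F}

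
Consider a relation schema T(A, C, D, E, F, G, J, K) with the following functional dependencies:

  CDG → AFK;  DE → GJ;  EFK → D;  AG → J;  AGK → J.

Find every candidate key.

Attributes C, E never appear on any right-hand side, so every candidate key must contain {C, E}.
{C, E}⁺ = {C, E}, which is not all of the schema, so we must add further attributes.
{C, D, E}⁺: DE→GJ adds G, J; CDG→AFK adds A, F, K → {A, C, D, E, F, G, J, K}. Minimal: {D, E}⁺ = {D, E, G, J}; {C, E}⁺ = {C, E}; {C, D}⁺ = {C, D} — none reach the full schema.
{C, E, F, K}⁺: EFK→D adds D; DE→GJ adds G, J; CDG→AFK adds A → {A, C, D, E, F, G, J, K}. Minimal: {E, F, K}⁺ = {D, E, F, G, J, K}; {C, F, K}⁺ = {C, F, K}; {C, E, K}⁺ = {C, E, K}; … — none reach the full schema.

(C, D, E); (C, E, F, K)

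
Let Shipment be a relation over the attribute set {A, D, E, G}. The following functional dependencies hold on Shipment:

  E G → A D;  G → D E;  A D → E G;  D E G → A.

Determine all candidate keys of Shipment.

G; AD

{G}⁺: G→DE adds D, E; DEG→A adds A → {A, D, E, G}.
{A, D}⁺: AD→EG adds E, G → {A, D, E, G}.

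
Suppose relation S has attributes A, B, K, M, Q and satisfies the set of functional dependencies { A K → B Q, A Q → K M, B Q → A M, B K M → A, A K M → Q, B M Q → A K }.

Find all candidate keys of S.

(A, K); (A, Q); (B, Q); (B, K, M)

{A, K}⁺: AK→BQ adds B, Q; AQ→KM adds M → {A, B, K, M, Q}. Minimal: {K}⁺ = {K}; {A}⁺ = {A} — none reach the full schema.
{A, Q}⁺: AQ→KM adds K, M; AK→BQ adds B → {A, B, K, M, Q}. Minimal: {Q}⁺ = {Q}; {A}⁺ = {A} — none reach the full schema.
{B, Q}⁺: BQ→AM adds A, M; BMQ→AK adds K → {A, B, K, M, Q}. Minimal: {Q}⁺ = {Q}; {B}⁺ = {B} — none reach the full schema.
{B, K, M}⁺: BKM→A adds A; AKM→Q adds Q → {A, B, K, M, Q}. Minimal: {K, M}⁺ = {K, M}; {B, M}⁺ = {B, M}; {B, K}⁺ = {B, K} — none reach the full schema.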